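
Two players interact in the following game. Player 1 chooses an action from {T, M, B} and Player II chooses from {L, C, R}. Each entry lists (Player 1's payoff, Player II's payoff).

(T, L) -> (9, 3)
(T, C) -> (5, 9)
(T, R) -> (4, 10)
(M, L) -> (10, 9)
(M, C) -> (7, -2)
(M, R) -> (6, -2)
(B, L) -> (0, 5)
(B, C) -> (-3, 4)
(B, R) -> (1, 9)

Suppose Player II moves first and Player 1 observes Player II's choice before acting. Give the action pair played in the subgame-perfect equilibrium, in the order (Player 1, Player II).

Backward induction with Player II moving first.
- L: Player 1 compares 9, 10, 0 and picks M; Player II would get 9.
- C: Player 1 compares 5, 7, -3 and picks M; Player II would get -2.
- R: Player 1 compares 4, 6, 1 and picks M; Player II would get -2.
Maximizing over 9, -2, -2, Player II chooses L. Subgame-perfect outcome: (M, L) with payoffs (10, 9).

(M, L)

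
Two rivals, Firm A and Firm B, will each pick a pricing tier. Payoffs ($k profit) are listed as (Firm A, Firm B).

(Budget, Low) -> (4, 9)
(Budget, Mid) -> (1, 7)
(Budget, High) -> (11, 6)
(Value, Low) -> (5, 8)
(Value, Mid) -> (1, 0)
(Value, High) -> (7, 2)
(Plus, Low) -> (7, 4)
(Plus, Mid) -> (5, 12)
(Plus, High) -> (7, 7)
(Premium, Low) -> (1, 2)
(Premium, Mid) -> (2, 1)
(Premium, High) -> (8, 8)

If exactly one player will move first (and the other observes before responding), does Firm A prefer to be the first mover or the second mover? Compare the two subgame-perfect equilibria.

If Firm A leads: Firm B's best replies are Budget→Low, Value→Low, Plus→Mid, Premium→High; Firm A's induced payoffs 4, 5, 5, 8; outcome (Premium, High), payoffs (8, 8).
If Firm B leads: Firm A's best replies are Low→Plus, Mid→Plus, High→Budget; Firm B's induced payoffs 4, 12, 6; outcome (Plus, Mid), payoffs (5, 12).
Firm A gets 8 moving first and 5 moving second, so Firm A prefers to move first.

first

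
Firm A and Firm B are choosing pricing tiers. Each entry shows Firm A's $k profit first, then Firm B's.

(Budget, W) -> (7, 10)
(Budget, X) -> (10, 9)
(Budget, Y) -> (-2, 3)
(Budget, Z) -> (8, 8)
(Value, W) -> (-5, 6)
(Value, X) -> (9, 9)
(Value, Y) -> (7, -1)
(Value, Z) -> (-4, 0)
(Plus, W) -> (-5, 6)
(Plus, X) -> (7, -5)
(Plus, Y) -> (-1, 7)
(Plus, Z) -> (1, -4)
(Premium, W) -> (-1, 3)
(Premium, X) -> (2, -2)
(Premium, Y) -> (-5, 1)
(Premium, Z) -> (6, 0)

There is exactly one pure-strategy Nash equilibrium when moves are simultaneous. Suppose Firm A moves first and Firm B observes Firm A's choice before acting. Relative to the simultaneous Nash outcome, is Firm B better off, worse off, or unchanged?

worse off

Firm B best-responds to each possible Firm A move:
- Budget: Firm B compares 10, 9, 3, 8 and picks W; Firm A would get 7.
- Value: Firm B compares 6, 9, -1, 0 and picks X; Firm A would get 9.
- Plus: Firm B compares 6, -5, 7, -4 and picks Y; Firm A would get -1.
- Premium: Firm B compares 3, -2, 1, 0 and picks W; Firm A would get -1.
Among 7, 9, -1, -1, the best is 9 at Value. Subgame-perfect outcome: (Value, X) with payoffs (9, 9).
For the simultaneous game, intersect best replies.
Firm A's best replies: W→Budget; X→Budget; Y→Value; Z→Budget.
Firm B's best replies: Budget→W; Value→X; Plus→Y; Premium→W.
Only (Budget, W) has each player best-responding; Nash payoffs (7, 10).
Firm B earns 9 sequentially versus 10 at the Nash outcome: worse off.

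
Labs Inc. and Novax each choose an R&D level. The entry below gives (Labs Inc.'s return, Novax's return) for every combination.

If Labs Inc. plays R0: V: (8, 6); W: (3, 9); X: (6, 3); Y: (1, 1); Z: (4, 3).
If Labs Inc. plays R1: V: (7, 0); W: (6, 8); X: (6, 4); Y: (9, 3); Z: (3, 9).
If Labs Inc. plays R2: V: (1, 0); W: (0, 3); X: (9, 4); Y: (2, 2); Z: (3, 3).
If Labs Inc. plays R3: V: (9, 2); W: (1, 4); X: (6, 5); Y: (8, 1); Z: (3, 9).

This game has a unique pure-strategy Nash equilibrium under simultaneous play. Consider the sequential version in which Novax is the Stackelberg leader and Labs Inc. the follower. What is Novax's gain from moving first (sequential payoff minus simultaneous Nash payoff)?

4

Work backward from Labs Inc.'s decision.
- V: Labs Inc. compares 8, 7, 1, 9 and picks R3; Novax would get 2.
- W: Labs Inc. compares 3, 6, 0, 1 and picks R1; Novax would get 8.
- X: Labs Inc. compares 6, 6, 9, 6 and picks R2; Novax would get 4.
- Y: Labs Inc. compares 1, 9, 2, 8 and picks R1; Novax would get 3.
- Z: Labs Inc. compares 4, 3, 3, 3 and picks R0; Novax would get 3.
Among 2, 8, 4, 3, 3, the best is 8 at W. Subgame-perfect outcome: (R1, W) with payoffs (6, 8).
Under simultaneous play:
Labs Inc.'s best replies: V→R3; W→R1; X→R2; Y→R1; Z→R0.
Novax's best replies: R0→W; R1→Z; R2→X; R3→Z.
Only (R2, X) has each player best-responding; Nash payoffs (9, 4).
Novax's commitment gain: 8 − 4 = 4.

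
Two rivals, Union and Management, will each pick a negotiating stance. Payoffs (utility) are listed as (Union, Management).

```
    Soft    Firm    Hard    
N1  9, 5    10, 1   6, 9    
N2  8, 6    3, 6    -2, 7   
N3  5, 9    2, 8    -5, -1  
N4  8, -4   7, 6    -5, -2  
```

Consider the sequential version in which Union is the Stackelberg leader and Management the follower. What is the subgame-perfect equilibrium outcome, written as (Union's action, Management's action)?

Work backward from Management's decision.
- N1 → Management plays Hard (best of 5, 1, 9); Union gets 6.
- N2 → Management plays Hard (best of 6, 6, 7); Union gets -2.
- N3 → Management plays Soft (best of 9, 8, -1); Union gets 5.
- N4 → Management plays Firm (best of -4, 6, -2); Union gets 7.
Among 6, -2, 5, 7, the best is 7 at N4. Subgame-perfect outcome: (N4, Firm) with payoffs (7, 6).

(N4, Firm)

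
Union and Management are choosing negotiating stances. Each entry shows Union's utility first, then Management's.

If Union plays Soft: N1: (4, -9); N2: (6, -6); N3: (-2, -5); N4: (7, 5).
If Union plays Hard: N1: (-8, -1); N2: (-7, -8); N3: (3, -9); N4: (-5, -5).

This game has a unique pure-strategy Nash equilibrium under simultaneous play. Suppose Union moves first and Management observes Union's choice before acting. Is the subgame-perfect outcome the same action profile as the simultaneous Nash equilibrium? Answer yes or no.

yes

Work backward from Management's decision.
- Soft: Management compares -9, -6, -5, 5 and picks N4; Union would get 7.
- Hard: Management compares -1, -8, -9, -5 and picks N1; Union would get -8.
Maximizing over 7, -8, Union chooses Soft. Subgame-perfect outcome: (Soft, N4) with payoffs (7, 5).
For the simultaneous game, intersect best replies.
Union's best replies: N1→Soft; N2→Soft; N3→Hard; N4→Soft.
Management's best replies: Soft→N4; Hard→N1.
The unique mutual best reply is (Soft, N4), giving (7, 5).
Sequential outcome (Soft, N4) coincides with the Nash profile (Soft, N4).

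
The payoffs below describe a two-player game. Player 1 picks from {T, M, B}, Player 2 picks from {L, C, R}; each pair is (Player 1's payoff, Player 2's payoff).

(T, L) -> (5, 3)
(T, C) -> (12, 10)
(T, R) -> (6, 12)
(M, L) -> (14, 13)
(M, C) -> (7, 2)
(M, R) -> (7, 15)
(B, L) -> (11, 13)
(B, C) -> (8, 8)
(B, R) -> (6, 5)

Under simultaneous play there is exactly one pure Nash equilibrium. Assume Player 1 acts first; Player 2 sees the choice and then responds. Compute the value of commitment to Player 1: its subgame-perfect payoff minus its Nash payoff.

4

Backward induction with Player 1 moving first.
- T: Player 2 compares 3, 10, 12 and picks R; Player 1 would get 6.
- M: Player 2 compares 13, 2, 15 and picks R; Player 1 would get 7.
- B: Player 2 compares 13, 8, 5 and picks L; Player 1 would get 11.
Maximizing over 6, 7, 11, Player 1 chooses B. Subgame-perfect outcome: (B, L) with payoffs (11, 13).
For the simultaneous game, intersect best replies.
Player 1's best replies: L→M; C→T; R→M.
Player 2's best replies: T→R; M→R; B→L.
Only (M, R) has each player best-responding; Nash payoffs (7, 15).
Player 1's commitment gain: 11 − 7 = 4.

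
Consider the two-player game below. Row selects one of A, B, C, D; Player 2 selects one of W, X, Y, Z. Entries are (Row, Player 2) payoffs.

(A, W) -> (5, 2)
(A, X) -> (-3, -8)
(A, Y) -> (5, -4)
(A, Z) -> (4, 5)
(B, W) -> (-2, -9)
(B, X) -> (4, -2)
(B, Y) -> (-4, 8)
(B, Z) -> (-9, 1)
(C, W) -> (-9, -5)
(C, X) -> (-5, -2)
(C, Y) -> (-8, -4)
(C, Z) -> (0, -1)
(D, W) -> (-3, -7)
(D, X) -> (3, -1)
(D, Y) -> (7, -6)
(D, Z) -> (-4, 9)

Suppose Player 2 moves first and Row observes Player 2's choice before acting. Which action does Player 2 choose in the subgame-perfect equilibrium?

Solve by backward induction (Player 2 leads).
- W: BR = A, leader payoff 2.
- X: BR = B, leader payoff -2.
- Y: BR = D, leader payoff -6.
- Z: BR = A, leader payoff 5.
Maximizing over 2, -2, -6, 5, Player 2 chooses Z. Subgame-perfect outcome: (A, Z) with payoffs (4, 5).

Z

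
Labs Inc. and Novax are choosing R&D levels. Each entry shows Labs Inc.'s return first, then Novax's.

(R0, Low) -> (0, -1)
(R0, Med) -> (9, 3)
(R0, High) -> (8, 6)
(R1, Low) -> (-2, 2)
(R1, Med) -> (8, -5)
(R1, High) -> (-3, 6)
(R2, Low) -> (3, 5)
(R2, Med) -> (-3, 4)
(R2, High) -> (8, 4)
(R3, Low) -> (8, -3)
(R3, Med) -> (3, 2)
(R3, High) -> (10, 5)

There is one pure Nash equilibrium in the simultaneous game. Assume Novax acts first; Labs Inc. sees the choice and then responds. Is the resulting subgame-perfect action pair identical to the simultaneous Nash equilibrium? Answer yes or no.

Solve by backward induction (Novax leads).
- Low: Labs Inc. compares 0, -2, 3, 8 and picks R3; Novax would get -3.
- Med: Labs Inc. compares 9, 8, -3, 3 and picks R0; Novax would get 3.
- High: Labs Inc. compares 8, -3, 8, 10 and picks R3; Novax would get 5.
Novax's induced payoffs are -3, 3, 5, so Novax commits to High. Subgame-perfect outcome: (R3, High) with payoffs (10, 5).
Under simultaneous play:
Labs Inc.'s best replies: Low→R3; Med→R0; High→R3.
Novax's best replies: R0→High; R1→High; R2→Low; R3→High.
The unique mutual best reply is (R3, High), giving (10, 5).
Sequential outcome (R3, High) coincides with the Nash profile (R3, High).

yes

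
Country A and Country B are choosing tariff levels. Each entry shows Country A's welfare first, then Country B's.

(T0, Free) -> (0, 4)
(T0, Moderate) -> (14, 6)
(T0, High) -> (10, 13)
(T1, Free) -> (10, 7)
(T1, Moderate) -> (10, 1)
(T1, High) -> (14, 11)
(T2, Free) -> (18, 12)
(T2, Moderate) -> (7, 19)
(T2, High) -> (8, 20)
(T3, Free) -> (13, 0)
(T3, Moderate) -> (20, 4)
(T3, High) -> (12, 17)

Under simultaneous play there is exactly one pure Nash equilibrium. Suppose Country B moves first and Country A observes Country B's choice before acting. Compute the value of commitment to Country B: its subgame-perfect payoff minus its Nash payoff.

Country A best-responds to each possible Country B move:
- Free: BR = T2, leader payoff 12.
- Moderate: BR = T3, leader payoff 4.
- High: BR = T1, leader payoff 11.
Among 12, 4, 11, the best is 12 at Free. Subgame-perfect outcome: (T2, Free) with payoffs (18, 12).
Under simultaneous play:
Country A's best replies: Free→T2; Moderate→T3; High→T1.
Country B's best replies: T0→High; T1→High; T2→High; T3→High.
The unique mutual best reply is (T1, High), giving (14, 11).
Country B's commitment gain: 12 − 11 = 1.

1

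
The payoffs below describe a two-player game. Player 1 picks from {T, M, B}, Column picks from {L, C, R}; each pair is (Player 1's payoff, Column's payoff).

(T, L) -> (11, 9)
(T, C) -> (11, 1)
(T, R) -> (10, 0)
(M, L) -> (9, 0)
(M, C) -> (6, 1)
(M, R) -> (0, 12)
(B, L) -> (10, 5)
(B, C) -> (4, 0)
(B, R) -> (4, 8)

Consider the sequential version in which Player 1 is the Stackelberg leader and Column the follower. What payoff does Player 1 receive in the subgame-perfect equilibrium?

11

Backward induction with Player 1 moving first.
- T → Column plays L (best of 9, 1, 0); Player 1 gets 11.
- M → Column plays R (best of 0, 1, 12); Player 1 gets 0.
- B → Column plays R (best of 5, 0, 8); Player 1 gets 4.
Player 1's induced payoffs are 11, 0, 4, so Player 1 commits to T. Subgame-perfect outcome: (T, L) with payoffs (11, 9).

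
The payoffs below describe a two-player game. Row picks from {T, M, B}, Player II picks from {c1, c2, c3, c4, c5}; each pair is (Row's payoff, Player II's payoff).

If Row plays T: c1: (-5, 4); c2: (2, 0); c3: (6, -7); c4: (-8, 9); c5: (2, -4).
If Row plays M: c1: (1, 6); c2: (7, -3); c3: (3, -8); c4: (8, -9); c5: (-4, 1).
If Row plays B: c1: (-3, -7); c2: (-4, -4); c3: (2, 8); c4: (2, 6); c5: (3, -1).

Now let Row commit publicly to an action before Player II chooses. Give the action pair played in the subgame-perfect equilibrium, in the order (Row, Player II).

Solve by backward induction (Row leads).
- T: Player II compares 4, 0, -7, 9, -4 and picks c4; Row would get -8.
- M: Player II compares 6, -3, -8, -9, 1 and picks c1; Row would get 1.
- B: Player II compares -7, -4, 8, 6, -1 and picks c3; Row would get 2.
Among -8, 1, 2, the best is 2 at B. Subgame-perfect outcome: (B, c3) with payoffs (2, 8).

(B, c3)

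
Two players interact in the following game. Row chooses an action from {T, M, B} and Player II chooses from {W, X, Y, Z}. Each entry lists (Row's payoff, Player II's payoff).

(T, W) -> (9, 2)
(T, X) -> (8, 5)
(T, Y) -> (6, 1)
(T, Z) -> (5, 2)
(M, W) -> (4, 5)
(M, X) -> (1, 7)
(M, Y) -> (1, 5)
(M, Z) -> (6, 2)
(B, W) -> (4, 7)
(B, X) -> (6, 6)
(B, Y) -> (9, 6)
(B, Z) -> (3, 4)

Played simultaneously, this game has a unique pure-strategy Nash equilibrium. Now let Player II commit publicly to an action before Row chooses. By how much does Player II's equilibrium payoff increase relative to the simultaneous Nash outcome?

Row best-responds to each possible Player II move:
- W → Row plays T (best of 9, 4, 4); Player II gets 2.
- X → Row plays T (best of 8, 1, 6); Player II gets 5.
- Y → Row plays B (best of 6, 1, 9); Player II gets 6.
- Z → Row plays M (best of 5, 6, 3); Player II gets 2.
Player II's induced payoffs are 2, 5, 6, 2, so Player II commits to Y. Subgame-perfect outcome: (B, Y) with payoffs (9, 6).
Under simultaneous play:
Row's best replies: W→T; X→T; Y→B; Z→M.
Player II's best replies: T→X; M→X; B→W.
Only (T, X) has each player best-responding; Nash payoffs (8, 5).
Player II's commitment gain: 6 − 5 = 1.

1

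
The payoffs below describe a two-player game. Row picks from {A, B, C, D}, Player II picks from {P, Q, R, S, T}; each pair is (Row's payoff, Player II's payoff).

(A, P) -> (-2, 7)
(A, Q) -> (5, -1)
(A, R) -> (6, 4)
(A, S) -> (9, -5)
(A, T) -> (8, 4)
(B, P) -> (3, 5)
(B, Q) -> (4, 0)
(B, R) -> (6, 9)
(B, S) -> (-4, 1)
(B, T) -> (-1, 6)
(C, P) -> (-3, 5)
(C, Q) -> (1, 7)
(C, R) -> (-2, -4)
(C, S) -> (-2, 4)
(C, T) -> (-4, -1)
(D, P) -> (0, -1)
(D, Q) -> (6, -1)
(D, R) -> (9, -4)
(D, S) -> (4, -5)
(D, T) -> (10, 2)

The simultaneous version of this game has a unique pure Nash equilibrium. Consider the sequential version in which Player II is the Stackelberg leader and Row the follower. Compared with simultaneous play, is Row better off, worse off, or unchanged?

worse off

Solve by backward induction (Player II leads).
- P: BR = B, leader payoff 5.
- Q: BR = D, leader payoff -1.
- R: BR = D, leader payoff -4.
- S: BR = A, leader payoff -5.
- T: BR = D, leader payoff 2.
Player II's induced payoffs are 5, -1, -4, -5, 2, so Player II commits to P. Subgame-perfect outcome: (B, P) with payoffs (3, 5).
Now find the simultaneous Nash equilibrium.
Row's best replies: P→B; Q→D; R→D; S→A; T→D.
Player II's best replies: A→P; B→R; C→Q; D→T.
Only (D, T) has each player best-responding; Nash payoffs (10, 2).
Row earns 3 sequentially versus 10 at the Nash outcome: worse off.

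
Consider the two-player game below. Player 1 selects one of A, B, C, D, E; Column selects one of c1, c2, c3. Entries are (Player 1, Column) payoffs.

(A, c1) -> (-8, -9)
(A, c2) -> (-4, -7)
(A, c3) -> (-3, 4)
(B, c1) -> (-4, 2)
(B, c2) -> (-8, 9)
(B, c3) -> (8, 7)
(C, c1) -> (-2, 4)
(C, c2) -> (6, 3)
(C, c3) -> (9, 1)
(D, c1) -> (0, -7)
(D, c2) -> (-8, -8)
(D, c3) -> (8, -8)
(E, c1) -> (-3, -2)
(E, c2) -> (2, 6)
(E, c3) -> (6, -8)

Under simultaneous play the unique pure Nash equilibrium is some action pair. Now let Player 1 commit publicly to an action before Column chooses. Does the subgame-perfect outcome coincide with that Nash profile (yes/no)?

no

Column best-responds to each possible Player 1 move:
- A → Column plays c3 (best of -9, -7, 4); Player 1 gets -3.
- B → Column plays c2 (best of 2, 9, 7); Player 1 gets -8.
- C → Column plays c1 (best of 4, 3, 1); Player 1 gets -2.
- D → Column plays c1 (best of -7, -8, -8); Player 1 gets 0.
- E → Column plays c2 (best of -2, 6, -8); Player 1 gets 2.
Among -3, -8, -2, 0, 2, the best is 2 at E. Subgame-perfect outcome: (E, c2) with payoffs (2, 6).
Under simultaneous play:
Player 1's best replies: c1→D; c2→C; c3→C.
Column's best replies: A→c3; B→c2; C→c1; D→c1; E→c2.
The unique mutual best reply is (D, c1), giving (0, -7).
Sequential outcome (E, c2) differs from the Nash profile (D, c1).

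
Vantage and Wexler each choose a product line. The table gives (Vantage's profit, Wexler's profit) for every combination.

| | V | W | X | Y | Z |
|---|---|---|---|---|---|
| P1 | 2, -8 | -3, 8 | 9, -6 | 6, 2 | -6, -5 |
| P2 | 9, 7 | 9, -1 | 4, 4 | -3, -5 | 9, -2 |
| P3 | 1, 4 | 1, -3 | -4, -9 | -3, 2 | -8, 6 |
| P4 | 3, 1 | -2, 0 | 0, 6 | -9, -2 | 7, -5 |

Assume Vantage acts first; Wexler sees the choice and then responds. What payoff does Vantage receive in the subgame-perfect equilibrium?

9

Backward induction with Vantage moving first.
- P1: BR = W, leader payoff -3.
- P2: BR = V, leader payoff 9.
- P3: BR = Z, leader payoff -8.
- P4: BR = X, leader payoff 0.
Among -3, 9, -8, 0, the best is 9 at P2. Subgame-perfect outcome: (P2, V) with payoffs (9, 7).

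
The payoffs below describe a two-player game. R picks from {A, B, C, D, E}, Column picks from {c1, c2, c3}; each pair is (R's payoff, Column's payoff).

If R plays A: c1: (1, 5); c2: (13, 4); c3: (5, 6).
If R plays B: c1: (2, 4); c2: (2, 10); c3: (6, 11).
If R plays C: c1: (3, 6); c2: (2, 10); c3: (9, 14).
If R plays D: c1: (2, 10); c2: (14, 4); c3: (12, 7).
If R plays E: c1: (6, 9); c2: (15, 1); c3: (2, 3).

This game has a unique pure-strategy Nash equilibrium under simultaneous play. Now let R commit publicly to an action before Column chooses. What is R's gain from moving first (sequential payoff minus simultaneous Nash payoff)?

3

Solve by backward induction (R leads).
- A → Column plays c3 (best of 5, 4, 6); R gets 5.
- B → Column plays c3 (best of 4, 10, 11); R gets 6.
- C → Column plays c3 (best of 6, 10, 14); R gets 9.
- D → Column plays c1 (best of 10, 4, 7); R gets 2.
- E → Column plays c1 (best of 9, 1, 3); R gets 6.
R's induced payoffs are 5, 6, 9, 2, 6, so R commits to C. Subgame-perfect outcome: (C, c3) with payoffs (9, 14).
Under simultaneous play:
R's best replies: c1→E; c2→E; c3→D.
Column's best replies: A→c3; B→c3; C→c3; D→c1; E→c1.
Only (E, c1) has each player best-responding; Nash payoffs (6, 9).
R's commitment gain: 9 − 6 = 3.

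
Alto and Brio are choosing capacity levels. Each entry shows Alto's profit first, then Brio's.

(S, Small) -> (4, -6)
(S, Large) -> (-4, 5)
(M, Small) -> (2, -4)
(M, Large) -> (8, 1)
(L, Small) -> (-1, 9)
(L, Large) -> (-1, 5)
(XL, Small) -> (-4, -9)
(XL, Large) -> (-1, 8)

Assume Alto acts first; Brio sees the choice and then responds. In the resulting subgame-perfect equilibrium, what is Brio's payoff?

1

Work backward from Brio's decision.
- S: Brio compares -6, 5 and picks Large; Alto would get -4.
- M: Brio compares -4, 1 and picks Large; Alto would get 8.
- L: Brio compares 9, 5 and picks Small; Alto would get -1.
- XL: Brio compares -9, 8 and picks Large; Alto would get -1.
Among -4, 8, -1, -1, the best is 8 at M. Subgame-perfect outcome: (M, Large) with payoffs (8, 1).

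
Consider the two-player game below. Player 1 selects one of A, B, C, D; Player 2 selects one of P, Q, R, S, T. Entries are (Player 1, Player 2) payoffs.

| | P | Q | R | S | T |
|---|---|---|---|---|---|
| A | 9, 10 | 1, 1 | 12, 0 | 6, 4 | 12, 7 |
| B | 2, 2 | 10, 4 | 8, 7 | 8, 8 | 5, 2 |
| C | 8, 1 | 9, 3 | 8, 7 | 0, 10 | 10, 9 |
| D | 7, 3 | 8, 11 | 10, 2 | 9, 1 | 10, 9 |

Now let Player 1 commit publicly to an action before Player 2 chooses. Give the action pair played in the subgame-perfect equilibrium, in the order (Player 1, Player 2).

(A, P)

Work backward from Player 2's decision.
- A: Player 2 compares 10, 1, 0, 4, 7 and picks P; Player 1 would get 9.
- B: Player 2 compares 2, 4, 7, 8, 2 and picks S; Player 1 would get 8.
- C: Player 2 compares 1, 3, 7, 10, 9 and picks S; Player 1 would get 0.
- D: Player 2 compares 3, 11, 2, 1, 9 and picks Q; Player 1 would get 8.
Player 1's induced payoffs are 9, 8, 0, 8, so Player 1 commits to A. Subgame-perfect outcome: (A, P) with payoffs (9, 10).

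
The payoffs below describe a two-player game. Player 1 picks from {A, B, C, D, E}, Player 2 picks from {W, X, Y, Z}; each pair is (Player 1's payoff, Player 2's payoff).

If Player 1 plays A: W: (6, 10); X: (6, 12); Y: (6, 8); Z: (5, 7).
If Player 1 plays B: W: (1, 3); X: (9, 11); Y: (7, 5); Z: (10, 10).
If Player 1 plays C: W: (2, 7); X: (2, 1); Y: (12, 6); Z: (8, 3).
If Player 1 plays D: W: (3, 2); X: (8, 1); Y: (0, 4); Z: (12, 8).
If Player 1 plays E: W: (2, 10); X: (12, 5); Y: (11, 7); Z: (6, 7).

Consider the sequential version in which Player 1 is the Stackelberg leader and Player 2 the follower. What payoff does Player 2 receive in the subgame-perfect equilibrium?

Player 2 best-responds to each possible Player 1 move:
- A: BR = X, leader payoff 6.
- B: BR = X, leader payoff 9.
- C: BR = W, leader payoff 2.
- D: BR = Z, leader payoff 12.
- E: BR = W, leader payoff 2.
Maximizing over 6, 9, 2, 12, 2, Player 1 chooses D. Subgame-perfect outcome: (D, Z) with payoffs (12, 8).

8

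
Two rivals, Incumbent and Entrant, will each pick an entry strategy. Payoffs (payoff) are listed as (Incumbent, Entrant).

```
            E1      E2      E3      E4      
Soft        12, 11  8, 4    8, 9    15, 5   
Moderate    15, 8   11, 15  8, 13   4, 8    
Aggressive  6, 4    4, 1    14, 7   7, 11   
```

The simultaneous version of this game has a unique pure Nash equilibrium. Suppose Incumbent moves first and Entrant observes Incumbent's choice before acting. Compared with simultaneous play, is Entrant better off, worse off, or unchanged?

worse off

Entrant best-responds to each possible Incumbent move:
- Soft: BR = E1, leader payoff 12.
- Moderate: BR = E2, leader payoff 11.
- Aggressive: BR = E4, leader payoff 7.
Incumbent's induced payoffs are 12, 11, 7, so Incumbent commits to Soft. Subgame-perfect outcome: (Soft, E1) with payoffs (12, 11).
Under simultaneous play:
Incumbent's best replies: E1→Moderate; E2→Moderate; E3→Aggressive; E4→Soft.
Entrant's best replies: Soft→E1; Moderate→E2; Aggressive→E4.
Only (Moderate, E2) has each player best-responding; Nash payoffs (11, 15).
Entrant earns 11 sequentially versus 15 at the Nash outcome: worse off.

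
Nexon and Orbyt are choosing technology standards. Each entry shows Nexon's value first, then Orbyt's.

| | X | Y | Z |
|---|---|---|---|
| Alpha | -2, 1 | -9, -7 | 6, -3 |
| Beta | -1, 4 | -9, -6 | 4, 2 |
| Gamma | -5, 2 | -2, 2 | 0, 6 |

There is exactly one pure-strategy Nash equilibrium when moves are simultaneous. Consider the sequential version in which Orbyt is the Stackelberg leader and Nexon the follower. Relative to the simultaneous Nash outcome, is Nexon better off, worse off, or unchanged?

unchanged

Backward induction with Orbyt moving first.
- X: BR = Beta, leader payoff 4.
- Y: BR = Gamma, leader payoff 2.
- Z: BR = Alpha, leader payoff -3.
Maximizing over 4, 2, -3, Orbyt chooses X. Subgame-perfect outcome: (Beta, X) with payoffs (-1, 4).
Under simultaneous play:
Nexon's best replies: X→Beta; Y→Gamma; Z→Alpha.
Orbyt's best replies: Alpha→X; Beta→X; Gamma→Z.
The unique mutual best reply is (Beta, X), giving (-1, 4).
Nexon earns -1 sequentially versus -1 at the Nash outcome: unchanged.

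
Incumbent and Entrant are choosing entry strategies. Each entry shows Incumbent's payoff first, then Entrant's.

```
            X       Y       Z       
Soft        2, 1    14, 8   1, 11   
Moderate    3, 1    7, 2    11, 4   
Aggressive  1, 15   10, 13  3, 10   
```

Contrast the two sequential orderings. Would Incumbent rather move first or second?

If Incumbent leads: Entrant's best replies are Soft→Z, Moderate→Z, Aggressive→X; Incumbent's induced payoffs 1, 11, 1; outcome (Moderate, Z), payoffs (11, 4).
If Entrant leads: Incumbent's best replies are X→Moderate, Y→Soft, Z→Moderate; Entrant's induced payoffs 1, 8, 4; outcome (Soft, Y), payoffs (14, 8).
Incumbent gets 11 moving first and 14 moving second, so Incumbent prefers to move second.

second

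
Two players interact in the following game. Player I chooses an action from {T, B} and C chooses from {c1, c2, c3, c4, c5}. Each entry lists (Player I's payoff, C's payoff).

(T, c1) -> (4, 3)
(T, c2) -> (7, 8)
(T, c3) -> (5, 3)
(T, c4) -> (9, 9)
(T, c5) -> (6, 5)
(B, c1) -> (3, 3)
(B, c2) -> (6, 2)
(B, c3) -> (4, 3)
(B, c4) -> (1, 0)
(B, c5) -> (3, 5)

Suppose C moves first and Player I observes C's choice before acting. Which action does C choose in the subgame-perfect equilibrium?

Player I best-responds to each possible C move:
- c1 → Player I plays T (best of 4, 3); C gets 3.
- c2 → Player I plays T (best of 7, 6); C gets 8.
- c3 → Player I plays T (best of 5, 4); C gets 3.
- c4 → Player I plays T (best of 9, 1); C gets 9.
- c5 → Player I plays T (best of 6, 3); C gets 5.
C's induced payoffs are 3, 8, 3, 9, 5, so C commits to c4. Subgame-perfect outcome: (T, c4) with payoffs (9, 9).

c4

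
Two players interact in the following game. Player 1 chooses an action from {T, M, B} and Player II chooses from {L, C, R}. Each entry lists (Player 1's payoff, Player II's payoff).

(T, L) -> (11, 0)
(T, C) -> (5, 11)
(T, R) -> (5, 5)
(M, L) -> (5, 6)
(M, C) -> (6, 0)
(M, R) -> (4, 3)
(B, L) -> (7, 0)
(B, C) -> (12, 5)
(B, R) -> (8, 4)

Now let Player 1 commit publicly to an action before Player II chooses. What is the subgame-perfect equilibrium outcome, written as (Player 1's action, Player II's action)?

Solve by backward induction (Player 1 leads).
- T: Player II compares 0, 11, 5 and picks C; Player 1 would get 5.
- M: Player II compares 6, 0, 3 and picks L; Player 1 would get 5.
- B: Player II compares 0, 5, 4 and picks C; Player 1 would get 12.
Maximizing over 5, 5, 12, Player 1 chooses B. Subgame-perfect outcome: (B, C) with payoffs (12, 5).

(B, C)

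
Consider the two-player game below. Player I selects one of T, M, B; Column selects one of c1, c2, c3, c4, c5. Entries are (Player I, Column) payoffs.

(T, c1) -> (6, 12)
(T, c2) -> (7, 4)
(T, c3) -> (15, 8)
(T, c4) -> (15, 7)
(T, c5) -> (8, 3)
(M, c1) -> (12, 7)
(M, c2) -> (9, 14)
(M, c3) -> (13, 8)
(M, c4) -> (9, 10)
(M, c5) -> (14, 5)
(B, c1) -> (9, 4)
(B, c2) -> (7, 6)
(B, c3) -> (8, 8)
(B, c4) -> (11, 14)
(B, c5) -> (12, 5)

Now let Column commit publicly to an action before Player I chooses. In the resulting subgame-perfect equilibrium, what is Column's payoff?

14

Work backward from Player I's decision.
- c1: Player I compares 6, 12, 9 and picks M; Column would get 7.
- c2: Player I compares 7, 9, 7 and picks M; Column would get 14.
- c3: Player I compares 15, 13, 8 and picks T; Column would get 8.
- c4: Player I compares 15, 9, 11 and picks T; Column would get 7.
- c5: Player I compares 8, 14, 12 and picks M; Column would get 5.
Maximizing over 7, 14, 8, 7, 5, Column chooses c2. Subgame-perfect outcome: (M, c2) with payoffs (9, 14).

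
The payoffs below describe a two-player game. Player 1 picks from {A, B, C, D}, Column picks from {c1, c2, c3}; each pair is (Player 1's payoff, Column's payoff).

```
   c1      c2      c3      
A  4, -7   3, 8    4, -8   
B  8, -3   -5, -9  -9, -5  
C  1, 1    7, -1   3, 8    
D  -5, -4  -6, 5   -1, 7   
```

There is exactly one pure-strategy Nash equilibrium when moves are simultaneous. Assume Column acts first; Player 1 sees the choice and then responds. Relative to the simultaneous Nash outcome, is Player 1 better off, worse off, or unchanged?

Backward induction with Column moving first.
- c1: BR = B, leader payoff -3.
- c2: BR = C, leader payoff -1.
- c3: BR = A, leader payoff -8.
Among -3, -1, -8, the best is -1 at c2. Subgame-perfect outcome: (C, c2) with payoffs (7, -1).
Now find the simultaneous Nash equilibrium.
Player 1's best replies: c1→B; c2→C; c3→A.
Column's best replies: A→c2; B→c1; C→c3; D→c3.
Only (B, c1) has each player best-responding; Nash payoffs (8, -3).
Player 1 earns 7 sequentially versus 8 at the Nash outcome: worse off.

worse off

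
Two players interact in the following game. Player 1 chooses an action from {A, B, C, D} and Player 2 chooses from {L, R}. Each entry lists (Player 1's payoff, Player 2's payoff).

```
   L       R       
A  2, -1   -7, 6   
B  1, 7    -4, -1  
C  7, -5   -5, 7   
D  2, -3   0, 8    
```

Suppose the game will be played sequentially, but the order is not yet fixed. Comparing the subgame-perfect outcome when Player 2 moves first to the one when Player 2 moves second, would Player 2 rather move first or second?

first

If Player 1 leads: Player 2's best replies are A→R, B→L, C→R, D→R; Player 1's induced payoffs -7, 1, -5, 0; outcome (B, L), payoffs (1, 7).
If Player 2 leads: Player 1's best replies are L→C, R→D; Player 2's induced payoffs -5, 8; outcome (D, R), payoffs (0, 8).
Player 2 gets 8 moving first and 7 moving second, so Player 2 prefers to move first.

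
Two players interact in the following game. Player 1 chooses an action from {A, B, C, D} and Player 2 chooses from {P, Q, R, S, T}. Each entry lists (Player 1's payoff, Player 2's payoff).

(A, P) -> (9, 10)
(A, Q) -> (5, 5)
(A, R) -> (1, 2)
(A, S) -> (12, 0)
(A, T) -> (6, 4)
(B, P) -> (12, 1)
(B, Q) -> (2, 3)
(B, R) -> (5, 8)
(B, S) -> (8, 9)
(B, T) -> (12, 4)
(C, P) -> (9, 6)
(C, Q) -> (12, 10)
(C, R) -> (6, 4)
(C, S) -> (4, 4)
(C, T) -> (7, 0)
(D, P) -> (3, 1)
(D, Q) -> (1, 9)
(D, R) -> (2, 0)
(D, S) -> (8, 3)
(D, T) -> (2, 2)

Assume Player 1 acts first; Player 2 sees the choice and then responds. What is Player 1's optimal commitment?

Work backward from Player 2's decision.
- A: BR = P, leader payoff 9.
- B: BR = S, leader payoff 8.
- C: BR = Q, leader payoff 12.
- D: BR = Q, leader payoff 1.
Among 9, 8, 12, 1, the best is 12 at C. Subgame-perfect outcome: (C, Q) with payoffs (12, 10).

C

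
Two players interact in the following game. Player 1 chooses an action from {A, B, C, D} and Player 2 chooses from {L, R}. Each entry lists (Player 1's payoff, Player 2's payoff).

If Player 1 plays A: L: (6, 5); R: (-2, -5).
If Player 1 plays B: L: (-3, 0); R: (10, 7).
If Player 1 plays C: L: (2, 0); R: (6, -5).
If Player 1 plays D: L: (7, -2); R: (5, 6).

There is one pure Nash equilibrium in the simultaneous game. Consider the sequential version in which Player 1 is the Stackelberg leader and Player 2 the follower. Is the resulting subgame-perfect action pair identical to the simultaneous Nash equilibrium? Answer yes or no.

Solve by backward induction (Player 1 leads).
- A: Player 2 compares 5, -5 and picks L; Player 1 would get 6.
- B: Player 2 compares 0, 7 and picks R; Player 1 would get 10.
- C: Player 2 compares 0, -5 and picks L; Player 1 would get 2.
- D: Player 2 compares -2, 6 and picks R; Player 1 would get 5.
Among 6, 10, 2, 5, the best is 10 at B. Subgame-perfect outcome: (B, R) with payoffs (10, 7).
Under simultaneous play:
Player 1's best replies: L→D; R→B.
Player 2's best replies: A→L; B→R; C→L; D→R.
The unique mutual best reply is (B, R), giving (10, 7).
Sequential outcome (B, R) coincides with the Nash profile (B, R).

yes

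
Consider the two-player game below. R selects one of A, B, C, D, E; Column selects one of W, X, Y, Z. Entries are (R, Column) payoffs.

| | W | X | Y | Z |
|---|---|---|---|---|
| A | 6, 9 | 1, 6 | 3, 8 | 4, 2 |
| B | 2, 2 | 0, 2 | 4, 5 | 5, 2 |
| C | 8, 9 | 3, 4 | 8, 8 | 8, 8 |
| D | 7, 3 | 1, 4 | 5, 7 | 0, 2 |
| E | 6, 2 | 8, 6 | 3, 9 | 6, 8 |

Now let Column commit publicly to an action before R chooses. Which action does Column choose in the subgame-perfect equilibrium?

Backward induction with Column moving first.
- W: R compares 6, 2, 8, 7, 6 and picks C; Column would get 9.
- X: R compares 1, 0, 3, 1, 8 and picks E; Column would get 6.
- Y: R compares 3, 4, 8, 5, 3 and picks C; Column would get 8.
- Z: R compares 4, 5, 8, 0, 6 and picks C; Column would get 8.
Column's induced payoffs are 9, 6, 8, 8, so Column commits to W. Subgame-perfect outcome: (C, W) with payoffs (8, 9).

W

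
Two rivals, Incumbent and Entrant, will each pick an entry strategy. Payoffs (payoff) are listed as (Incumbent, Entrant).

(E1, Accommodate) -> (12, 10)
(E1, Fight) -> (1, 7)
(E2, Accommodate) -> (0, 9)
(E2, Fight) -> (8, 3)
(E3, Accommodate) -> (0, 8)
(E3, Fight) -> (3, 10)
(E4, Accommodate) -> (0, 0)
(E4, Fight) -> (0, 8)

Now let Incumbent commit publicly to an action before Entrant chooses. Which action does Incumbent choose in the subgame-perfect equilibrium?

Entrant best-responds to each possible Incumbent move:
- E1: BR = Accommodate, leader payoff 12.
- E2: BR = Accommodate, leader payoff 0.
- E3: BR = Fight, leader payoff 3.
- E4: BR = Fight, leader payoff 0.
Incumbent's induced payoffs are 12, 0, 3, 0, so Incumbent commits to E1. Subgame-perfect outcome: (E1, Accommodate) with payoffs (12, 10).

E1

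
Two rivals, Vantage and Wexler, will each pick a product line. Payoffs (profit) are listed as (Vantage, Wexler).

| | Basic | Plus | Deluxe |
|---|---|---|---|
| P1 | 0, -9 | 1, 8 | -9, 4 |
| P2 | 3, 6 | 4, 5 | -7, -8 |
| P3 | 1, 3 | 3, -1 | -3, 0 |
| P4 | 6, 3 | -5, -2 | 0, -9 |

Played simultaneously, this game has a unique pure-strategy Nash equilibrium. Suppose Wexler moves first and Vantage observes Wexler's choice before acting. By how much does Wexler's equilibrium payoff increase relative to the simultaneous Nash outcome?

Work backward from Vantage's decision.
- Basic: Vantage compares 0, 3, 1, 6 and picks P4; Wexler would get 3.
- Plus: Vantage compares 1, 4, 3, -5 and picks P2; Wexler would get 5.
- Deluxe: Vantage compares -9, -7, -3, 0 and picks P4; Wexler would get -9.
Among 3, 5, -9, the best is 5 at Plus. Subgame-perfect outcome: (P2, Plus) with payoffs (4, 5).
Now find the simultaneous Nash equilibrium.
Vantage's best replies: Basic→P4; Plus→P2; Deluxe→P4.
Wexler's best replies: P1→Plus; P2→Basic; P3→Basic; P4→Basic.
The unique mutual best reply is (P4, Basic), giving (6, 3).
Wexler's commitment gain: 5 − 3 = 2.

2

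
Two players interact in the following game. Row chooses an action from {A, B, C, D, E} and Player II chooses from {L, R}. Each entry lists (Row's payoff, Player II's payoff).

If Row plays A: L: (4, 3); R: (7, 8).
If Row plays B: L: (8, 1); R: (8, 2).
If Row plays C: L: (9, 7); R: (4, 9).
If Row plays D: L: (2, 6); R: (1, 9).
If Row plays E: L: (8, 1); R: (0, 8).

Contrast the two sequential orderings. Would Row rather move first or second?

If Row leads: Player II's best replies are A→R, B→R, C→R, D→R, E→R; Row's induced payoffs 7, 8, 4, 1, 0; outcome (B, R), payoffs (8, 2).
If Player II leads: Row's best replies are L→C, R→B; Player II's induced payoffs 7, 2; outcome (C, L), payoffs (9, 7).
Row gets 8 moving first and 9 moving second, so Row prefers to move second.

second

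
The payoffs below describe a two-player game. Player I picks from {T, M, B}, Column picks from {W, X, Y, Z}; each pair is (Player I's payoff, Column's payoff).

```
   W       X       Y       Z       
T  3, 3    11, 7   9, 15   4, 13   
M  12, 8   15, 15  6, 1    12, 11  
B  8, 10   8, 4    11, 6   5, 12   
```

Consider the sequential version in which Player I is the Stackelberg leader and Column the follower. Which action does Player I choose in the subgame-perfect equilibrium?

Column best-responds to each possible Player I move:
- T → Column plays Y (best of 3, 7, 15, 13); Player I gets 9.
- M → Column plays X (best of 8, 15, 1, 11); Player I gets 15.
- B → Column plays Z (best of 10, 4, 6, 12); Player I gets 5.
Player I's induced payoffs are 9, 15, 5, so Player I commits to M. Subgame-perfect outcome: (M, X) with payoffs (15, 15).

M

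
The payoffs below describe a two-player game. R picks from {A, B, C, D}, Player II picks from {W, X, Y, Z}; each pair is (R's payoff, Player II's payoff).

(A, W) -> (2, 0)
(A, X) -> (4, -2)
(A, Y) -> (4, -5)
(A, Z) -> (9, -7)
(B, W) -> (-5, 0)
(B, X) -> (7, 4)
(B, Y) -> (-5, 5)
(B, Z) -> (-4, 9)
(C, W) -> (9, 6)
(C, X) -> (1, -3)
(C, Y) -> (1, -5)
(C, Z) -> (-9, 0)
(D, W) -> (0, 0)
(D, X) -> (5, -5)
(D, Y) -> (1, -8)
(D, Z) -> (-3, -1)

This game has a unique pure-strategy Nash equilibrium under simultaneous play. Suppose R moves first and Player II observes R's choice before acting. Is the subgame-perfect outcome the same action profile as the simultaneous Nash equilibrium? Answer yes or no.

Solve by backward induction (R leads).
- A → Player II plays W (best of 0, -2, -5, -7); R gets 2.
- B → Player II plays Z (best of 0, 4, 5, 9); R gets -4.
- C → Player II plays W (best of 6, -3, -5, 0); R gets 9.
- D → Player II plays W (best of 0, -5, -8, -1); R gets 0.
Maximizing over 2, -4, 9, 0, R chooses C. Subgame-perfect outcome: (C, W) with payoffs (9, 6).
For the simultaneous game, intersect best replies.
R's best replies: W→C; X→B; Y→A; Z→A.
Player II's best replies: A→W; B→Z; C→W; D→W.
The unique mutual best reply is (C, W), giving (9, 6).
Sequential outcome (C, W) coincides with the Nash profile (C, W).

yes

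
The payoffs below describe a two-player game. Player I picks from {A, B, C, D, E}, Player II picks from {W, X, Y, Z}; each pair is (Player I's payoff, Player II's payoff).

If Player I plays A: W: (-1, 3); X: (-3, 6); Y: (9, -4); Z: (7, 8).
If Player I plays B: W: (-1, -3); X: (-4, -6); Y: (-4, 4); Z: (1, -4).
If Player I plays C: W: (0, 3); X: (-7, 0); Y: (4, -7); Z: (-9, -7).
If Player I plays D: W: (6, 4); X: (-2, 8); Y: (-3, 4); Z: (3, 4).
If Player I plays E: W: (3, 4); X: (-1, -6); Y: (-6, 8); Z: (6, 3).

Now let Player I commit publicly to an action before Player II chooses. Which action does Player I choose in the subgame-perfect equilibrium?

A

Player II best-responds to each possible Player I move:
- A: Player II compares 3, 6, -4, 8 and picks Z; Player I would get 7.
- B: Player II compares -3, -6, 4, -4 and picks Y; Player I would get -4.
- C: Player II compares 3, 0, -7, -7 and picks W; Player I would get 0.
- D: Player II compares 4, 8, 4, 4 and picks X; Player I would get -2.
- E: Player II compares 4, -6, 8, 3 and picks Y; Player I would get -6.
Maximizing over 7, -4, 0, -2, -6, Player I chooses A. Subgame-perfect outcome: (A, Z) with payoffs (7, 8).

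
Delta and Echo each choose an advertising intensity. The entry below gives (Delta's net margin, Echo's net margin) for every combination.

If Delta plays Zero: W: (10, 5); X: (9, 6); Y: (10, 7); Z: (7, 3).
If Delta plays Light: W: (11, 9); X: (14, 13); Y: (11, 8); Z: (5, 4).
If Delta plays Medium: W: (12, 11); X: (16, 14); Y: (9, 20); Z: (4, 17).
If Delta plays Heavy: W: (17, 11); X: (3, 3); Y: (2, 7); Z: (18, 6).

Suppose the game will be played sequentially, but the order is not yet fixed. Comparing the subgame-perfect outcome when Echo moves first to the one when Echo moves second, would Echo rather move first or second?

If Delta leads: Echo's best replies are Zero→Y, Light→X, Medium→Y, Heavy→W; Delta's induced payoffs 10, 14, 9, 17; outcome (Heavy, W), payoffs (17, 11).
If Echo leads: Delta's best replies are W→Heavy, X→Medium, Y→Light, Z→Heavy; Echo's induced payoffs 11, 14, 8, 6; outcome (Medium, X), payoffs (16, 14).
Echo gets 14 moving first and 11 moving second, so Echo prefers to move first.

first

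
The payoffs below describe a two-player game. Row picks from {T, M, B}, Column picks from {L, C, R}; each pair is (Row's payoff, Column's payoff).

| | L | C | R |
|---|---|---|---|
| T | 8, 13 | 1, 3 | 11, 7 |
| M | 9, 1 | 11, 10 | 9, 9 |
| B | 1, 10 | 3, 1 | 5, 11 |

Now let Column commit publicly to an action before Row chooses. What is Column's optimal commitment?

Solve by backward induction (Column leads).
- L → Row plays M (best of 8, 9, 1); Column gets 1.
- C → Row plays M (best of 1, 11, 3); Column gets 10.
- R → Row plays T (best of 11, 9, 5); Column gets 7.
Among 1, 10, 7, the best is 10 at C. Subgame-perfect outcome: (M, C) with payoffs (11, 10).

C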